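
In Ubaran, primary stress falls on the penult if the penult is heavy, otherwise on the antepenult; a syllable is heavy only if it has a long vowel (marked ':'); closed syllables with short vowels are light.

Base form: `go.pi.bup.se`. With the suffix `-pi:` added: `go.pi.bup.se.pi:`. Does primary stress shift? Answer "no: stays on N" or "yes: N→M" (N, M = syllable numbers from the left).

yes: 2→3

Base `go.pi.bup.se` (4 syllables):
  Weights: 2 pi L, 3 bup L, 4 se L.
  The penult (syllable 3, bup) is light, so stress falls on the antepenult (syllable 2, pi).
  → primary stress on syllable 2.
Suffixed `go.pi.bup.se.pi:` (5 syllables):
  Weights: 3 bup L, 4 se L, 5 pi: H.
  The penult (syllable 4, se) is light, so stress falls on the antepenult (syllable 3, bup).
  → primary stress on syllable 3.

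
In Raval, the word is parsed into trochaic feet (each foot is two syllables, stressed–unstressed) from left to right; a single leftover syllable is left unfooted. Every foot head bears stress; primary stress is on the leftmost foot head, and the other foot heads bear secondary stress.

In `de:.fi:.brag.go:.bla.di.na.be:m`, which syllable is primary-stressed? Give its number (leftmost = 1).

Parse left to right into trochaic (ˈσσ) feet: (ˈde:.fi:) (ˈbrag.go:) (ˈbla.di) (ˈna.be:m).
Foot heads (stressed positions): 1, 3, 5, 7.
End Rule Leftmost: primary stress on the leftmost head = syllable 1.
Primary stress: syllable 1 → ˈde:.fi:.brag.go:.bla.di.na.be:m.

1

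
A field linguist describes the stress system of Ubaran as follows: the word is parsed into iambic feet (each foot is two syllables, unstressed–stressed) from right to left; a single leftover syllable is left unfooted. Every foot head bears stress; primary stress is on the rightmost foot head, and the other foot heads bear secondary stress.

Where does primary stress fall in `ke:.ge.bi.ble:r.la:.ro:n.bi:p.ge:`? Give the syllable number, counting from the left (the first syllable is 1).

8

Parse right to left into iambic (σˈσ) feet: (ke:.ˈge) (bi.ˈble:r) (la:.ˈro:n) (bi:p.ˈge:).
Foot heads (stressed positions): 2, 4, 6, 8.
End Rule Rightmost: primary stress on the rightmost head = syllable 8.
Primary stress: syllable 8 → ke:.ge.bi.ble:r.la:.ro:n.bi:p.ˈge:.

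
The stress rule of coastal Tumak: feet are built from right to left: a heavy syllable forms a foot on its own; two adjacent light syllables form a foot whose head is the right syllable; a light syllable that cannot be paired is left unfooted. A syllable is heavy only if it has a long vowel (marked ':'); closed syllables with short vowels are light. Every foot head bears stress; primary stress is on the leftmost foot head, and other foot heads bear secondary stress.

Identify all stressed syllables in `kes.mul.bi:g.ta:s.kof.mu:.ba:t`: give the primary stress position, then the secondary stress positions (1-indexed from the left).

Weights: 1 kes L, 2 mul L, 3 bi:g H, 4 ta:s H, 5 kof L, 6 mu: H, 7 ba:t H.
Parse right to left (heavy = foot alone; LL = one foot; stranded L unfooted): (kes.ˈmul) (ˈbi:g) (ˈta:s) kof (ˈmu:) (ˈba:t).
Foot heads: 2, 3, 4, 6, 7.
Primary stress on the leftmost head = syllable 2.
Secondary stress on 3, 4, 6, 7: kes.ˈmul.ˌbi:g.ˌta:s.kof.ˌmu:.ˌba:t.

primary 2, secondary 3, 4, 6, 7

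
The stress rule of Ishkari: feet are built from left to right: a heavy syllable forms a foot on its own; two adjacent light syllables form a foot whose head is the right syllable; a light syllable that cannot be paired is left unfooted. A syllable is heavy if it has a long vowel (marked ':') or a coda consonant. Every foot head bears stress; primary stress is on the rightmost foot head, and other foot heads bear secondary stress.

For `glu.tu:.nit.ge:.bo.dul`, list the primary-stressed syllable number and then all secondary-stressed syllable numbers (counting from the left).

primary 6, secondary 2, 3, 4

Weights: 1 glu L, 2 tu: H, 3 nit H, 4 ge: H, 5 bo L, 6 dul H.
Parse left to right (heavy = foot alone; LL = one foot; stranded L unfooted): glu (ˈtu:) (ˈnit) (ˈge:) bo (ˈdul).
Foot heads: 2, 3, 4, 6.
Primary stress on the rightmost head = syllable 6.
Secondary stress on 2, 3, 4: glu.ˌtu:.ˌnit.ˌge:.bo.ˈdul.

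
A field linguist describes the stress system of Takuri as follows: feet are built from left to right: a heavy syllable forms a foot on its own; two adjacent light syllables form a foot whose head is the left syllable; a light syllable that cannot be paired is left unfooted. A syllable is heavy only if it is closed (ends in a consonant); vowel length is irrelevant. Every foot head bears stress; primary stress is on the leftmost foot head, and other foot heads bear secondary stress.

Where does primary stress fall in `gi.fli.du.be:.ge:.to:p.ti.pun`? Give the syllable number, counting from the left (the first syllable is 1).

1

Weights: 1 gi L, 2 fli L, 3 du L, 4 be: L, 5 ge: L, 6 to:p H, 7 ti L, 8 pun H.
Parse left to right (heavy = foot alone; LL = one foot; stranded L unfooted): (ˈgi.fli) (ˈdu.be:) ge: (ˈto:p) ti (ˈpun).
Foot heads: 1, 3, 6, 8.
Primary stress on the leftmost head = syllable 1.
Primary stress: syllable 1 → ˈgi.fli.du.be:.ge:.to:p.ti.pun.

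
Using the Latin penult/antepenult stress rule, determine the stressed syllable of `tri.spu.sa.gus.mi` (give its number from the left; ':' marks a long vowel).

4

Classical Latin: stress the penult if heavy (long vowel or closed), else the antepenult.
Weights: 3 sa L, 4 gus H, 5 mi L.
The penult (syllable 4, gus) is heavy, so it takes stress.
Stress on syllable 4: tri.spu.sa.ˈgus.mi.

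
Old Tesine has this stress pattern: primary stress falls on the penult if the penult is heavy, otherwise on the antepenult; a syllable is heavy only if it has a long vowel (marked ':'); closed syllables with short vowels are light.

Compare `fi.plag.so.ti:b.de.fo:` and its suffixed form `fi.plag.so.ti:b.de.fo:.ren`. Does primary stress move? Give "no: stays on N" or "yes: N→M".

yes: 4→6

Base `fi.plag.so.ti:b.de.fo:` (6 syllables):
  Weights: 4 ti:b H, 5 de L, 6 fo: H.
  The penult (syllable 5, de) is light, so stress falls on the antepenult (syllable 4, ti:b).
  → primary stress on syllable 4.
Suffixed `fi.plag.so.ti:b.de.fo:.ren` (7 syllables):
  Weights: 5 de L, 6 fo: H, 7 ren L.
  The penult (syllable 6, fo:) is heavy, so it takes stress.
  → primary stress on syllable 6.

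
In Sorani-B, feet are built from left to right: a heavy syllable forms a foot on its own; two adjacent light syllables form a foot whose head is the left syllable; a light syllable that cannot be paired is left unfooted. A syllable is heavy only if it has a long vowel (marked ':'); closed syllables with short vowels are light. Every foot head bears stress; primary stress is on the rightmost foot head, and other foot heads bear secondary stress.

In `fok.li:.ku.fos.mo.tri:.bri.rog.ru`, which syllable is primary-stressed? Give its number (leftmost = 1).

7

Weights: 1 fok L, 2 li: H, 3 ku L, 4 fos L, 5 mo L, 6 tri: H, 7 bri L, 8 rog L, 9 ru L.
Parse left to right (heavy = foot alone; LL = one foot; stranded L unfooted): fok (ˈli:) (ˈku.fos) mo (ˈtri:) (ˈbri.rog) ru.
Foot heads: 2, 3, 6, 7.
Primary stress on the rightmost head = syllable 7.
Primary stress: syllable 7 → fok.li:.ku.fos.mo.tri:.ˈbri.rog.ru.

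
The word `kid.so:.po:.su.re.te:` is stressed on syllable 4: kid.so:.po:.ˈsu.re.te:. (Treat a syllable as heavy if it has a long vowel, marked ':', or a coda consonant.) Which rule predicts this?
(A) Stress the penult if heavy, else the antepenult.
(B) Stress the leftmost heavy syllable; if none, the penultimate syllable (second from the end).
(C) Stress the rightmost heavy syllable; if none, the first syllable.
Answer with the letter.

A

Rule A → syllable 4 ✓.
Rule B → syllable 1 (observed: 4).
Rule C → syllable 6 (observed: 4).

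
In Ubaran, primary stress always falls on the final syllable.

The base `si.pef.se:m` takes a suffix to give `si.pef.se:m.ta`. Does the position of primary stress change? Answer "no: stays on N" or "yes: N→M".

yes: 3→4

Base `si.pef.se:m` (3 syllables):
  The word has 3 syllables; the final syllable is syllable 3 (se:m).
  → primary stress on syllable 3.
Suffixed `si.pef.se:m.ta` (4 syllables):
  The word has 4 syllables; the final syllable is syllable 4 (ta).
  → primary stress on syllable 4.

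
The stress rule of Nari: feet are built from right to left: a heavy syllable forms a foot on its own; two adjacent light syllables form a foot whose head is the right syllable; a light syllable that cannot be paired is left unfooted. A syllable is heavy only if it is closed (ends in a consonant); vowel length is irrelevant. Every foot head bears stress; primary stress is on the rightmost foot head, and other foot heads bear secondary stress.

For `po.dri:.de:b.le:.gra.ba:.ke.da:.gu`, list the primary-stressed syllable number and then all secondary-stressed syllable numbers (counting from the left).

primary 9, secondary 2, 3, 5, 7

Weights: 1 po L, 2 dri: L, 3 de:b H, 4 le: L, 5 gra L, 6 ba: L, 7 ke L, 8 da: L, 9 gu L.
Parse right to left (heavy = foot alone; LL = one foot; stranded L unfooted): (po.ˈdri:) (ˈde:b) (le:.ˈgra) (ba:.ˈke) (da:.ˈgu).
Foot heads: 2, 3, 5, 7, 9.
Primary stress on the rightmost head = syllable 9.
Secondary stress on 2, 3, 5, 7: po.ˌdri:.ˌde:b.le:.ˌgra.ba:.ˌke.da:.ˈgu.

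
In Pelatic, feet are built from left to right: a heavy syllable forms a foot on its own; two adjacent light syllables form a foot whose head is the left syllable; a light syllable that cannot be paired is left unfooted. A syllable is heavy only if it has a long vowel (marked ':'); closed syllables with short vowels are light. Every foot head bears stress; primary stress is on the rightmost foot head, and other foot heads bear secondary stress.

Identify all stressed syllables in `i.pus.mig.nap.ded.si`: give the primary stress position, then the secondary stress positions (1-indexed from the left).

primary 5, secondary 1, 3

Weights: 1 i L, 2 pus L, 3 mig L, 4 nap L, 5 ded L, 6 si L.
Parse left to right (heavy = foot alone; LL = one foot; stranded L unfooted): (ˈi.pus) (ˈmig.nap) (ˈded.si).
Foot heads: 1, 3, 5.
Primary stress on the rightmost head = syllable 5.
Secondary stress on 1, 3: ˌi.pus.ˌmig.nap.ˈded.si.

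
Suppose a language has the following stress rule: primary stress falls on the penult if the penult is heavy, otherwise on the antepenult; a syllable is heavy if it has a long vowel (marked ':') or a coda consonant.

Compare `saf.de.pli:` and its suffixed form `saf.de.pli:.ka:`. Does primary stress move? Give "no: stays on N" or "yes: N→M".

Base `saf.de.pli:` (3 syllables):
  Weights: 1 saf H, 2 de L, 3 pli: H.
  The penult (syllable 2, de) is light, so stress falls on the antepenult (syllable 1, saf).
  → primary stress on syllable 1.
Suffixed `saf.de.pli:.ka:` (4 syllables):
  Weights: 2 de L, 3 pli: H, 4 ka: H.
  The penult (syllable 3, pli:) is heavy, so it takes stress.
  → primary stress on syllable 3.

yes: 1→3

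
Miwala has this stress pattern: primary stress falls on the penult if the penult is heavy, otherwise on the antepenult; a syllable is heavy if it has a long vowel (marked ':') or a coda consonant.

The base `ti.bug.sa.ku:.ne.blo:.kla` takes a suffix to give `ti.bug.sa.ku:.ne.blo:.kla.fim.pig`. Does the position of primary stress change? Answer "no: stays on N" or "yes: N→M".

yes: 6→8

Base `ti.bug.sa.ku:.ne.blo:.kla` (7 syllables):
  Weights: 5 ne L, 6 blo: H, 7 kla L.
  The penult (syllable 6, blo:) is heavy, so it takes stress.
  → primary stress on syllable 6.
Suffixed `ti.bug.sa.ku:.ne.blo:.kla.fim.pig` (9 syllables):
  Weights: 7 kla L, 8 fim H, 9 pig H.
  The penult (syllable 8, fim) is heavy, so it takes stress.
  → primary stress on syllable 8.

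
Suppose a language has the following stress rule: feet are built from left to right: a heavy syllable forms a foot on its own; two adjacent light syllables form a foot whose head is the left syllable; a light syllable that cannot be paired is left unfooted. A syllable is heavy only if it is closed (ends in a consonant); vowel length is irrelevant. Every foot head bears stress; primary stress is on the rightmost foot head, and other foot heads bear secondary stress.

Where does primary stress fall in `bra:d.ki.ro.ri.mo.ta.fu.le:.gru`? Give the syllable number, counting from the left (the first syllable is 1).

Weights: 1 bra:d H, 2 ki L, 3 ro L, 4 ri L, 5 mo L, 6 ta L, 7 fu L, 8 le: L, 9 gru L.
Parse left to right (heavy = foot alone; LL = one foot; stranded L unfooted): (ˈbra:d) (ˈki.ro) (ˈri.mo) (ˈta.fu) (ˈle:.gru).
Foot heads: 1, 2, 4, 6, 8.
Primary stress on the rightmost head = syllable 8.
Primary stress: syllable 8 → bra:d.ki.ro.ri.mo.ta.fu.ˈle:.gru.

8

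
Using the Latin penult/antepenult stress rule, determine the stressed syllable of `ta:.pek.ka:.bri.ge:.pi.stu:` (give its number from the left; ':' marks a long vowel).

5

Classical Latin: stress the penult if heavy (long vowel or closed), else the antepenult.
Weights: 5 ge: H, 6 pi L, 7 stu: H.
The penult (syllable 6, pi) is light, so stress falls on the antepenult (syllable 5, ge:).
Stress on syllable 5: ta:.pek.ka:.bri.ˈge:.pi.stu:.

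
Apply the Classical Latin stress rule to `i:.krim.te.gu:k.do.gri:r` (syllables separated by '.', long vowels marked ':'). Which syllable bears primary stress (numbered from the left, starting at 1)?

4

Classical Latin: stress the penult if heavy (long vowel or closed), else the antepenult.
Weights: 4 gu:k H, 5 do L, 6 gri:r H.
The penult (syllable 5, do) is light, so stress falls on the antepenult (syllable 4, gu:k).
Stress on syllable 4: i:.krim.te.ˈgu:k.do.gri:r.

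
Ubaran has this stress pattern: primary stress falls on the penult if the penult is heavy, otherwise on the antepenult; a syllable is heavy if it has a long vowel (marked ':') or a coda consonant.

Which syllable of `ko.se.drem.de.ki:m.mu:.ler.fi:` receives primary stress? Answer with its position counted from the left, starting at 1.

Weights: 6 mu: H, 7 ler H, 8 fi: H.
The penult (syllable 7, ler) is heavy, so it takes stress.
Primary stress: syllable 7 → ko.se.drem.de.ki:m.mu:.ˈler.fi:.

7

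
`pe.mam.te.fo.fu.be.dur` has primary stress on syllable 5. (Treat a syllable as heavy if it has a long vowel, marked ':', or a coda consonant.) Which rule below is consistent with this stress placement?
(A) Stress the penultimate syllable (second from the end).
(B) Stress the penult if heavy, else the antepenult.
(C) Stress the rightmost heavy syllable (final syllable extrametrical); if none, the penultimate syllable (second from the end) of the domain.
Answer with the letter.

Rule A → syllable 6 (observed: 5).
Rule B → syllable 5 ✓.
Rule C → syllable 2 (observed: 5).

B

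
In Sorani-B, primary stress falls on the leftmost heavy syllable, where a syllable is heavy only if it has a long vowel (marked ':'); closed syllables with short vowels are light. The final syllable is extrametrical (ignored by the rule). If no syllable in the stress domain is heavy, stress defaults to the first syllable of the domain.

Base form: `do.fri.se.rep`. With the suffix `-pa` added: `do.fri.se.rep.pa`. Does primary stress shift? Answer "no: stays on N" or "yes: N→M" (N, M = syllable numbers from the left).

no: stays on 1

Base `do.fri.se.rep` (4 syllables):
  The final syllable (4, rep) is extrametrical; the stress domain is syllables 1–3.
  Weights: 1 do L, 2 fri L, 3 se L.
  No heavy syllable in the domain; default to the first syllable of the domain = syllable 1.
  → primary stress on syllable 1.
Suffixed `do.fri.se.rep.pa` (5 syllables):
  The final syllable (5, pa) is extrametrical; the stress domain is syllables 1–4.
  Weights: 1 do L, 2 fri L, 3 se L, 4 rep L.
  No heavy syllable in the domain; default to the first syllable of the domain = syllable 1.
  → primary stress on syllable 1.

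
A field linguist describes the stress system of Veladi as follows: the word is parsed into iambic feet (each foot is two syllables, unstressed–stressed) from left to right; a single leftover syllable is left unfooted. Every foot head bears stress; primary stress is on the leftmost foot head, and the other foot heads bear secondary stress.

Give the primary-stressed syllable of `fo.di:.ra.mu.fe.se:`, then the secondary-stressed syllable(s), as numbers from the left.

Parse left to right into iambic (σˈσ) feet: (fo.ˈdi:) (ra.ˈmu) (fe.ˈse:).
Foot heads (stressed positions): 2, 4, 6.
End Rule Leftmost: primary stress on the leftmost head = syllable 2.
Secondary stress on 4, 6: fo.ˈdi:.ra.ˌmu.fe.ˌse:.

primary 2, secondary 4, 6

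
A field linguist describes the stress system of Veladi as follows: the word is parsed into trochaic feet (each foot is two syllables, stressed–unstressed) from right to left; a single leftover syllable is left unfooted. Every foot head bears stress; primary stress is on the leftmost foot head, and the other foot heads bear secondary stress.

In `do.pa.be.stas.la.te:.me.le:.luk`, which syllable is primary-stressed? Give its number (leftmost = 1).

Parse right to left into trochaic (ˈσσ) feet: do (ˈpa.be) (ˈstas.la) (ˈte:.me) (ˈle:.luk). Syllable 1 is left unfooted.
Foot heads (stressed positions): 2, 4, 6, 8.
End Rule Leftmost: primary stress on the leftmost head = syllable 2.
Primary stress: syllable 2 → do.ˈpa.be.stas.la.te:.me.le:.luk.

2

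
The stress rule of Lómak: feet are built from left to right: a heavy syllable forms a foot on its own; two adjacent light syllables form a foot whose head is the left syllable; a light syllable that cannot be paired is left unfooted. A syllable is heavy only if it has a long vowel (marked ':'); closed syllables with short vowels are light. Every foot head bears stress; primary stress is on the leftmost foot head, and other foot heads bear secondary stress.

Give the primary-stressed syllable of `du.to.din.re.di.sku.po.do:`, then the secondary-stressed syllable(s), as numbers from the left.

Weights: 1 du L, 2 to L, 3 din L, 4 re L, 5 di L, 6 sku L, 7 po L, 8 do: H.
Parse left to right (heavy = foot alone; LL = one foot; stranded L unfooted): (ˈdu.to) (ˈdin.re) (ˈdi.sku) po (ˈdo:).
Foot heads: 1, 3, 5, 8.
Primary stress on the leftmost head = syllable 1.
Secondary stress on 3, 5, 8: ˈdu.to.ˌdin.re.ˌdi.sku.po.ˌdo:.

primary 1, secondary 3, 5, 8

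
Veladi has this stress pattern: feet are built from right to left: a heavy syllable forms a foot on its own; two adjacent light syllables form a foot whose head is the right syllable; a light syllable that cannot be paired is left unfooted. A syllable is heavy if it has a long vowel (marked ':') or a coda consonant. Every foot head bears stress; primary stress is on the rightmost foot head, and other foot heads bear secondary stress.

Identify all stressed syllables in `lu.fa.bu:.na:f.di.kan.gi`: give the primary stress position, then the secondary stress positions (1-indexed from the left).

Weights: 1 lu L, 2 fa L, 3 bu: H, 4 na:f H, 5 di L, 6 kan H, 7 gi L.
Parse right to left (heavy = foot alone; LL = one foot; stranded L unfooted): (lu.ˈfa) (ˈbu:) (ˈna:f) di (ˈkan) gi.
Foot heads: 2, 3, 4, 6.
Primary stress on the rightmost head = syllable 6.
Secondary stress on 2, 3, 4: lu.ˌfa.ˌbu:.ˌna:f.di.ˈkan.gi.

primary 6, secondary 2, 3, 4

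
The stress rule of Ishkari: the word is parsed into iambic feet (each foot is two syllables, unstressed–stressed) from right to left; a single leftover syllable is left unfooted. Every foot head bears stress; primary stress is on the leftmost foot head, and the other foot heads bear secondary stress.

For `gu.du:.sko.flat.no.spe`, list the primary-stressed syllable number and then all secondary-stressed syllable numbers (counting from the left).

primary 2, secondary 4, 6

Parse right to left into iambic (σˈσ) feet: (gu.ˈdu:) (sko.ˈflat) (no.ˈspe).
Foot heads (stressed positions): 2, 4, 6.
End Rule Leftmost: primary stress on the leftmost head = syllable 2.
Secondary stress on 4, 6: gu.ˈdu:.sko.ˌflat.no.ˌspe.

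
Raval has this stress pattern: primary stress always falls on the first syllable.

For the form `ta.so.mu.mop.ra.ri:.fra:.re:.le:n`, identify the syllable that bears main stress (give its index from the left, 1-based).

The word has 9 syllables; the first syllable is syllable 1 (ta).
Primary stress: syllable 1 → ˈta.so.mu.mop.ra.ri:.fra:.re:.le:n.

1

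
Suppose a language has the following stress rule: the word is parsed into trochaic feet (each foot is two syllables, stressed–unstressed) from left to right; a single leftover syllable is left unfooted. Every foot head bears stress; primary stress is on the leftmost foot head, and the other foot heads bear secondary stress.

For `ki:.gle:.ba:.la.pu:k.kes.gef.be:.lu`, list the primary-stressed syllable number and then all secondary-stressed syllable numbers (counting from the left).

Parse left to right into trochaic (ˈσσ) feet: (ˈki:.gle:) (ˈba:.la) (ˈpu:k.kes) (ˈgef.be:) lu. Syllable 9 is left unfooted.
Foot heads (stressed positions): 1, 3, 5, 7.
End Rule Leftmost: primary stress on the leftmost head = syllable 1.
Secondary stress on 3, 5, 7: ˈki:.gle:.ˌba:.la.ˌpu:k.kes.ˌgef.be:.lu.

primary 1, secondary 3, 5, 7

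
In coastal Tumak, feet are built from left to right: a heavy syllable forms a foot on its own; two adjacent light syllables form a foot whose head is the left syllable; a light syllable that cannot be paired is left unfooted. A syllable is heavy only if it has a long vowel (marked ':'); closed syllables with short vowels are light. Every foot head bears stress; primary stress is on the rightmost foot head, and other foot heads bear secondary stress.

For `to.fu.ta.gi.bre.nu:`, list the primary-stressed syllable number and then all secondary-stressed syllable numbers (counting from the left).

primary 6, secondary 1, 3

Weights: 1 to L, 2 fu L, 3 ta L, 4 gi L, 5 bre L, 6 nu: H.
Parse left to right (heavy = foot alone; LL = one foot; stranded L unfooted): (ˈto.fu) (ˈta.gi) bre (ˈnu:).
Foot heads: 1, 3, 6.
Primary stress on the rightmost head = syllable 6.
Secondary stress on 1, 3: ˌto.fu.ˌta.gi.bre.ˈnu:.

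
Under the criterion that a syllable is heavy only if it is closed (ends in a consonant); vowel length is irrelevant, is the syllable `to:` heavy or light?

light

`to:`: long vowel, open (no coda). Open (no coda) → light.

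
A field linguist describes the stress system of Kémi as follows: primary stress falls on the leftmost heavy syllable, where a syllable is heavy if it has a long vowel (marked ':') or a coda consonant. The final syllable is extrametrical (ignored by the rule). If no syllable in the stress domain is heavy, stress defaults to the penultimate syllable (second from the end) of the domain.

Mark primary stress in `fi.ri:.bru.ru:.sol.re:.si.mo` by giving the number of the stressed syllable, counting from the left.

2

The final syllable (8, mo) is extrametrical; the stress domain is syllables 1–7.
Weights: 1 fi L, 2 ri: H, 3 bru L, 4 ru: H, 5 sol H, 6 re: H, 7 si L.
Heavy syllables in the domain: 2, 4, 5, 6. The leftmost is syllable 2 (ri:).
Primary stress: syllable 2 → fi.ˈri:.bru.ru:.sol.re:.si.mo.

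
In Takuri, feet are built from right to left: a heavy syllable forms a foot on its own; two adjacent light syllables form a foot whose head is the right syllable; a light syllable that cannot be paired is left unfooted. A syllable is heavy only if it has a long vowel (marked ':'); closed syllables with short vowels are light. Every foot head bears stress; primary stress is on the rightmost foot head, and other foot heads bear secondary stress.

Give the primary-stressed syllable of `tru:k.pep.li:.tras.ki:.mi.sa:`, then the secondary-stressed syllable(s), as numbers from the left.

Weights: 1 tru:k H, 2 pep L, 3 li: H, 4 tras L, 5 ki: H, 6 mi L, 7 sa: H.
Parse right to left (heavy = foot alone; LL = one foot; stranded L unfooted): (ˈtru:k) pep (ˈli:) tras (ˈki:) mi (ˈsa:).
Foot heads: 1, 3, 5, 7.
Primary stress on the rightmost head = syllable 7.
Secondary stress on 1, 3, 5: ˌtru:k.pep.ˌli:.tras.ˌki:.mi.ˈsa:.

primary 7, secondary 1, 3, 5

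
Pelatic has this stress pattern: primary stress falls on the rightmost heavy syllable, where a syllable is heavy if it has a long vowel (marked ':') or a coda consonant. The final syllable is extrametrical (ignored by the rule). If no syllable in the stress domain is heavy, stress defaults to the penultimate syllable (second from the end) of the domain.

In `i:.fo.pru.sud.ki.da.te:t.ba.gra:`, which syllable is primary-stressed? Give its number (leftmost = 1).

The final syllable (9, gra:) is extrametrical; the stress domain is syllables 1–8.
Weights: 1 i: H, 2 fo L, 3 pru L, 4 sud H, 5 ki L, 6 da L, 7 te:t H, 8 ba L.
Heavy syllables in the domain: 1, 4, 7. The rightmost is syllable 7 (te:t).
Primary stress: syllable 7 → i:.fo.pru.sud.ki.da.ˈte:t.ba.gra:.

7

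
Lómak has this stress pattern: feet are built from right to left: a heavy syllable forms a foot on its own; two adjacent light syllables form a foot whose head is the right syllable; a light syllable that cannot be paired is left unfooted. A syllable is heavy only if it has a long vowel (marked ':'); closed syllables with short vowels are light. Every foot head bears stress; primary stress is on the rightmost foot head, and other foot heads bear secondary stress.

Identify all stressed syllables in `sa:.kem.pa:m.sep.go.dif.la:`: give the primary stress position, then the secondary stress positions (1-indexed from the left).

Weights: 1 sa: H, 2 kem L, 3 pa:m H, 4 sep L, 5 go L, 6 dif L, 7 la: H.
Parse right to left (heavy = foot alone; LL = one foot; stranded L unfooted): (ˈsa:) kem (ˈpa:m) sep (go.ˈdif) (ˈla:).
Foot heads: 1, 3, 6, 7.
Primary stress on the rightmost head = syllable 7.
Secondary stress on 1, 3, 6: ˌsa:.kem.ˌpa:m.sep.go.ˌdif.ˈla:.

primary 7, secondary 1, 3, 6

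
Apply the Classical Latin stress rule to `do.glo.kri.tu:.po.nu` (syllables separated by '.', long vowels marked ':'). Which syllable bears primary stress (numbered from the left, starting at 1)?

4

Classical Latin: stress the penult if heavy (long vowel or closed), else the antepenult.
Weights: 4 tu: H, 5 po L, 6 nu L.
The penult (syllable 5, po) is light, so stress falls on the antepenult (syllable 4, tu:).
Stress on syllable 4: do.glo.kri.ˈtu:.po.nu.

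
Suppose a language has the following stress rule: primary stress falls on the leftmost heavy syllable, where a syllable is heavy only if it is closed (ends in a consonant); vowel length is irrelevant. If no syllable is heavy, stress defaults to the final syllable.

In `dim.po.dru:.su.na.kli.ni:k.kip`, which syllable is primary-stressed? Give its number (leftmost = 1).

Weights: 1 dim H, 2 po L, 3 dru: L, 4 su L, 5 na L, 6 kli L, 7 ni:k H, 8 kip H.
Heavy syllables in the domain: 1, 7, 8. The leftmost is syllable 1 (dim).
Primary stress: syllable 1 → ˈdim.po.dru:.su.na.kli.ni:k.kip.

1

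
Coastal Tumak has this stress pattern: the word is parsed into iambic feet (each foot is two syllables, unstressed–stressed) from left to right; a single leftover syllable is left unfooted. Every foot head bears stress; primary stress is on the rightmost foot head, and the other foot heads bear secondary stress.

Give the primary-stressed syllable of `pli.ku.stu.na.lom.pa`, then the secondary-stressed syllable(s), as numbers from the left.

primary 6, secondary 2, 4

Parse left to right into iambic (σˈσ) feet: (pli.ˈku) (stu.ˈna) (lom.ˈpa).
Foot heads (stressed positions): 2, 4, 6.
End Rule Rightmost: primary stress on the rightmost head = syllable 6.
Secondary stress on 2, 4: pli.ˌku.stu.ˌna.lom.ˈpa.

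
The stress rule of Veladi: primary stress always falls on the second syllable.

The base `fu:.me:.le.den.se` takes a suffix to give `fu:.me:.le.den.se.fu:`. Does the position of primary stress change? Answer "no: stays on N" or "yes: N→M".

Base `fu:.me:.le.den.se` (5 syllables):
  The word has 5 syllables; the second syllable is syllable 2 (me:).
  → primary stress on syllable 2.
Suffixed `fu:.me:.le.den.se.fu:` (6 syllables):
  The word has 6 syllables; the second syllable is syllable 2 (me:).
  → primary stress on syllable 2.

no: stays on 2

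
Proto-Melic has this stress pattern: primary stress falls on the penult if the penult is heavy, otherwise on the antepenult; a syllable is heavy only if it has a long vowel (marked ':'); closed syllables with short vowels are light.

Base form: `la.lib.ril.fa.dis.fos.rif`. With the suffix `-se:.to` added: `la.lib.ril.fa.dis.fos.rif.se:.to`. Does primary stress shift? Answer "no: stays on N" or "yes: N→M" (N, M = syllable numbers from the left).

Base `la.lib.ril.fa.dis.fos.rif` (7 syllables):
  Weights: 5 dis L, 6 fos L, 7 rif L.
  The penult (syllable 6, fos) is light, so stress falls on the antepenult (syllable 5, dis).
  → primary stress on syllable 5.
Suffixed `la.lib.ril.fa.dis.fos.rif.se:.to` (9 syllables):
  Weights: 7 rif L, 8 se: H, 9 to L.
  The penult (syllable 8, se:) is heavy, so it takes stress.
  → primary stress on syllable 8.

yes: 5→8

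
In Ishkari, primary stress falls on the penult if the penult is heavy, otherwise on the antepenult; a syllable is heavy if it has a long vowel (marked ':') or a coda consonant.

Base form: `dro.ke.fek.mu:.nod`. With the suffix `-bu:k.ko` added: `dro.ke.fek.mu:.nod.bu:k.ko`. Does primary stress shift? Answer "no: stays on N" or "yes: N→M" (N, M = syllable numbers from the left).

Base `dro.ke.fek.mu:.nod` (5 syllables):
  Weights: 3 fek H, 4 mu: H, 5 nod H.
  The penult (syllable 4, mu:) is heavy, so it takes stress.
  → primary stress on syllable 4.
Suffixed `dro.ke.fek.mu:.nod.bu:k.ko` (7 syllables):
  Weights: 5 nod H, 6 bu:k H, 7 ko L.
  The penult (syllable 6, bu:k) is heavy, so it takes stress.
  → primary stress on syllable 6.

yes: 4→6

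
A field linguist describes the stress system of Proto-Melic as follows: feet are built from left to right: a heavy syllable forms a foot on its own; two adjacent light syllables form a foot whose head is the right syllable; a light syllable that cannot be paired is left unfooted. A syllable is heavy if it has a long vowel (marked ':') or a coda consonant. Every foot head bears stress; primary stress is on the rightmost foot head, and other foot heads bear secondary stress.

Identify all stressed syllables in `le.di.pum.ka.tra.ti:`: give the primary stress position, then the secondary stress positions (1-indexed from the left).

primary 6, secondary 2, 3, 5

Weights: 1 le L, 2 di L, 3 pum H, 4 ka L, 5 tra L, 6 ti: H.
Parse left to right (heavy = foot alone; LL = one foot; stranded L unfooted): (le.ˈdi) (ˈpum) (ka.ˈtra) (ˈti:).
Foot heads: 2, 3, 5, 6.
Primary stress on the rightmost head = syllable 6.
Secondary stress on 2, 3, 5: le.ˌdi.ˌpum.ka.ˌtra.ˈti:.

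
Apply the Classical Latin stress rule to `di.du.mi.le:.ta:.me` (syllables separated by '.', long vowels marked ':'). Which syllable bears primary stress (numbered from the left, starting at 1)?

Classical Latin: stress the penult if heavy (long vowel or closed), else the antepenult.
Weights: 4 le: H, 5 ta: H, 6 me L.
The penult (syllable 5, ta:) is heavy, so it takes stress.
Stress on syllable 5: di.du.mi.le:.ˈta:.me.

5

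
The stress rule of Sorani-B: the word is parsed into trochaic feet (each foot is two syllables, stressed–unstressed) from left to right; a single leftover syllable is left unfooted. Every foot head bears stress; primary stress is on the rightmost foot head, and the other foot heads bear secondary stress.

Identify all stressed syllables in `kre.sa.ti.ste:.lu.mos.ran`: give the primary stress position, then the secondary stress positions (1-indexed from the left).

primary 5, secondary 1, 3

Parse left to right into trochaic (ˈσσ) feet: (ˈkre.sa) (ˈti.ste:) (ˈlu.mos) ran. Syllable 7 is left unfooted.
Foot heads (stressed positions): 1, 3, 5.
End Rule Rightmost: primary stress on the rightmost head = syllable 5.
Secondary stress on 1, 3: ˌkre.sa.ˌti.ste:.ˈlu.mos.ran.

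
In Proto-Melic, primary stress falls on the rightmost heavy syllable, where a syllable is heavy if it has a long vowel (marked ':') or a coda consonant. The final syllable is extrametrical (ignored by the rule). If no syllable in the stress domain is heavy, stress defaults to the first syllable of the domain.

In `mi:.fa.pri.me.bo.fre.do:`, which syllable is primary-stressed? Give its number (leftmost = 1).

The final syllable (7, do:) is extrametrical; the stress domain is syllables 1–6.
Weights: 1 mi: H, 2 fa L, 3 pri L, 4 me L, 5 bo L, 6 fre L.
Heavy syllables in the domain: 1. The rightmost is syllable 1 (mi:).
Primary stress: syllable 1 → ˈmi:.fa.pri.me.bo.fre.do:.

1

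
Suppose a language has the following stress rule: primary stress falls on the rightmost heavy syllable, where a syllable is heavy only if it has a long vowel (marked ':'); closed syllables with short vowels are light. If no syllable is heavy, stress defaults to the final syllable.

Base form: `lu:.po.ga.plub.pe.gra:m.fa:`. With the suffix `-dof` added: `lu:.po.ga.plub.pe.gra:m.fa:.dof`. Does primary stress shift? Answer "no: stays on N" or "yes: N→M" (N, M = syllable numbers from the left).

Base `lu:.po.ga.plub.pe.gra:m.fa:` (7 syllables):
  Weights: 1 lu: H, 2 po L, 3 ga L, 4 plub L, 5 pe L, 6 gra:m H, 7 fa: H.
  Heavy syllables in the domain: 1, 6, 7. The rightmost is syllable 7 (fa:).
  → primary stress on syllable 7.
Suffixed `lu:.po.ga.plub.pe.gra:m.fa:.dof` (8 syllables):
  Weights: 1 lu: H, 2 po L, 3 ga L, 4 plub L, 5 pe L, 6 gra:m H, 7 fa: H, 8 dof L.
  Heavy syllables in the domain: 1, 6, 7. The rightmost is syllable 7 (fa:).
  → primary stress on syllable 7.

no: stays on 7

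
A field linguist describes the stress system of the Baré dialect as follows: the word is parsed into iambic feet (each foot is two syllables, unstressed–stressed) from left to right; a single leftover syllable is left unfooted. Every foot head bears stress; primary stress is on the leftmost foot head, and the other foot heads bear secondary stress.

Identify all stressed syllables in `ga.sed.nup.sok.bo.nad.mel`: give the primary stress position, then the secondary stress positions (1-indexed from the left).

primary 2, secondary 4, 6

Parse left to right into iambic (σˈσ) feet: (ga.ˈsed) (nup.ˈsok) (bo.ˈnad) mel. Syllable 7 is left unfooted.
Foot heads (stressed positions): 2, 4, 6.
End Rule Leftmost: primary stress on the leftmost head = syllable 2.
Secondary stress on 4, 6: ga.ˈsed.nup.ˌsok.bo.ˌnad.mel.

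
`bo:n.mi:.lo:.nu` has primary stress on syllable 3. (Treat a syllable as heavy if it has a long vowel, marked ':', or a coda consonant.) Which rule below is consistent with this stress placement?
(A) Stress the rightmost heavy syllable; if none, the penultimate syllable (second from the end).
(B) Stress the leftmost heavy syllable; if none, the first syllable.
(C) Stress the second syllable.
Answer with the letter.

Rule A → syllable 3 ✓.
Rule B → syllable 1 (observed: 3).
Rule C → syllable 2 (observed: 3).

A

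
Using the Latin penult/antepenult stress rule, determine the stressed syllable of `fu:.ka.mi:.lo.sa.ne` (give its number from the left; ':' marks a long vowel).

Classical Latin: stress the penult if heavy (long vowel or closed), else the antepenult.
Weights: 4 lo L, 5 sa L, 6 ne L.
The penult (syllable 5, sa) is light, so stress falls on the antepenult (syllable 4, lo).
Stress on syllable 4: fu:.ka.mi:.ˈlo.sa.ne.

4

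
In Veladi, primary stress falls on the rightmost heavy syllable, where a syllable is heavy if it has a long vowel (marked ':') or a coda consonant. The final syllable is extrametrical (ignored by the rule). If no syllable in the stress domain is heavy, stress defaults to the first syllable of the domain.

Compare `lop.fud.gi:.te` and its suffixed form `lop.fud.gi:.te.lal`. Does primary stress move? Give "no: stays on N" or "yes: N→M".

no: stays on 3

Base `lop.fud.gi:.te` (4 syllables):
  The final syllable (4, te) is extrametrical; the stress domain is syllables 1–3.
  Weights: 1 lop H, 2 fud H, 3 gi: H.
  Heavy syllables in the domain: 1, 2, 3. The rightmost is syllable 3 (gi:).
  → primary stress on syllable 3.
Suffixed `lop.fud.gi:.te.lal` (5 syllables):
  The final syllable (5, lal) is extrametrical; the stress domain is syllables 1–4.
  Weights: 1 lop H, 2 fud H, 3 gi: H, 4 te L.
  Heavy syllables in the domain: 1, 2, 3. The rightmost is syllable 3 (gi:).
  → primary stress on syllable 3.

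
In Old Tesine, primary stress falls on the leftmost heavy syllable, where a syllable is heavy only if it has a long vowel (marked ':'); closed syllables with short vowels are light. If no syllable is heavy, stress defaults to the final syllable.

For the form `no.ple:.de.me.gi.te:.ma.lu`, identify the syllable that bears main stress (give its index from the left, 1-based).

Weights: 1 no L, 2 ple: H, 3 de L, 4 me L, 5 gi L, 6 te: H, 7 ma L, 8 lu L.
Heavy syllables in the domain: 2, 6. The leftmost is syllable 2 (ple:).
Primary stress: syllable 2 → no.ˈple:.de.me.gi.te:.ma.lu.

2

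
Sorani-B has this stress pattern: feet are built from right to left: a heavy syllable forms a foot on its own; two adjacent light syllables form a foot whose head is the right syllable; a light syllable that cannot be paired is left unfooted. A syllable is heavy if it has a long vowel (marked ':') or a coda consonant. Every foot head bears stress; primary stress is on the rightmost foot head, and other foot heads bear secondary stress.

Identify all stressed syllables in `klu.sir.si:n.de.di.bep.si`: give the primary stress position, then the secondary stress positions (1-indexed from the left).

primary 6, secondary 2, 3, 5

Weights: 1 klu L, 2 sir H, 3 si:n H, 4 de L, 5 di L, 6 bep H, 7 si L.
Parse right to left (heavy = foot alone; LL = one foot; stranded L unfooted): klu (ˈsir) (ˈsi:n) (de.ˈdi) (ˈbep) si.
Foot heads: 2, 3, 5, 6.
Primary stress on the rightmost head = syllable 6.
Secondary stress on 2, 3, 5: klu.ˌsir.ˌsi:n.de.ˌdi.ˈbep.si.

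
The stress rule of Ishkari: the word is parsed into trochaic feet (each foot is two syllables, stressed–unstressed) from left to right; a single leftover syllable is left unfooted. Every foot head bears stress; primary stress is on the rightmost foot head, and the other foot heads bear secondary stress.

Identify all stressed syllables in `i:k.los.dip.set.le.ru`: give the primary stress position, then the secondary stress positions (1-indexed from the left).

primary 5, secondary 1, 3

Parse left to right into trochaic (ˈσσ) feet: (ˈi:k.los) (ˈdip.set) (ˈle.ru).
Foot heads (stressed positions): 1, 3, 5.
End Rule Rightmost: primary stress on the rightmost head = syllable 5.
Secondary stress on 1, 3: ˌi:k.los.ˌdip.set.ˈle.ru.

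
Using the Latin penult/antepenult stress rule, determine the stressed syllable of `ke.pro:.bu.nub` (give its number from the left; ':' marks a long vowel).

2

Classical Latin: stress the penult if heavy (long vowel or closed), else the antepenult.
Weights: 2 pro: H, 3 bu L, 4 nub H.
The penult (syllable 3, bu) is light, so stress falls on the antepenult (syllable 2, pro:).
Stress on syllable 2: ke.ˈpro:.bu.nub.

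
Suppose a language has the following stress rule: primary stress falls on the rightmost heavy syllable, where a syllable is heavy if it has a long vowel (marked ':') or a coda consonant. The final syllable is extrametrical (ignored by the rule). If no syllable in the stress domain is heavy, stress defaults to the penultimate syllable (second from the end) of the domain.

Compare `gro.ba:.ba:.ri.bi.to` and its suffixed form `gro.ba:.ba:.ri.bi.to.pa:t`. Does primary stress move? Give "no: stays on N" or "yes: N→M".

no: stays on 3

Base `gro.ba:.ba:.ri.bi.to` (6 syllables):
  The final syllable (6, to) is extrametrical; the stress domain is syllables 1–5.
  Weights: 1 gro L, 2 ba: H, 3 ba: H, 4 ri L, 5 bi L.
  Heavy syllables in the domain: 2, 3. The rightmost is syllable 3 (ba:).
  → primary stress on syllable 3.
Suffixed `gro.ba:.ba:.ri.bi.to.pa:t` (7 syllables):
  The final syllable (7, pa:t) is extrametrical; the stress domain is syllables 1–6.
  Weights: 1 gro L, 2 ba: H, 3 ba: H, 4 ri L, 5 bi L, 6 to L.
  Heavy syllables in the domain: 2, 3. The rightmost is syllable 3 (ba:).
  → primary stress on syllable 3.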